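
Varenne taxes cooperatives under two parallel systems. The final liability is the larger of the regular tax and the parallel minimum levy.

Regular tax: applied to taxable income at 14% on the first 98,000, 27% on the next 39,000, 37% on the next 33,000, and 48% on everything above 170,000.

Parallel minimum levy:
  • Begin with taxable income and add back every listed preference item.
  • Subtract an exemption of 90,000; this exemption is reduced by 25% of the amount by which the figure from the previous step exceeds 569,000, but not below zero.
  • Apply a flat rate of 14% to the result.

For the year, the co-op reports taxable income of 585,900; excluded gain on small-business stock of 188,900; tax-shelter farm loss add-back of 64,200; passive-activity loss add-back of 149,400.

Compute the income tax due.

Regular tax:
  98,000 × 14% = 13,720
  39,000 × 27% = 10,530
  33,000 × 37% = 12,210
  415,900 × 48% = 199,632
  → 236,092

Parallel minimum levy:
  Adjusted income: 585,900 + 188,900 + 64,200 + 149,400 = 988,400
  Exemption: 25% × (988,400 − 569,000) = 104,850 ≥ 90,000, so the exemption is fully phased out
  Base: 988,400 − 0 = 988,400
  988,400 × 14% = 138,376

236,092 > 138,376, so the regular tax governs.

236,092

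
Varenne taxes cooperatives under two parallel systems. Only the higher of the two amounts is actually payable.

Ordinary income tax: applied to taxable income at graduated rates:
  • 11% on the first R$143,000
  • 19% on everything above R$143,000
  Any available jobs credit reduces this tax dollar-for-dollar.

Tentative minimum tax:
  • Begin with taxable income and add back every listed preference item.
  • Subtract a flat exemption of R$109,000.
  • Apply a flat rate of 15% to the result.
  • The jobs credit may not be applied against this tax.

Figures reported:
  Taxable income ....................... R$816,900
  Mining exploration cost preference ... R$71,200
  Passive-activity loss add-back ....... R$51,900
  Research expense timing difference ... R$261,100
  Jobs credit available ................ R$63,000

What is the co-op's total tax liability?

R$163,815

Ordinary income tax:
  R$143,000 × 11% = R$15,730
  R$673,900 × 19% = R$128,041
  → R$143,771
  Less jobs credit R$63,000 → R$80,771

Tentative minimum tax:
  Adjusted income: R$816,900 + R$71,200 + R$51,900 + R$261,100 = R$1,201,100
  Less exemption R$109,000 → base R$1,092,100
  R$1,092,100 × 15% = R$163,815

R$163,815 > R$80,771, so the tentative minimum tax is the binding amount.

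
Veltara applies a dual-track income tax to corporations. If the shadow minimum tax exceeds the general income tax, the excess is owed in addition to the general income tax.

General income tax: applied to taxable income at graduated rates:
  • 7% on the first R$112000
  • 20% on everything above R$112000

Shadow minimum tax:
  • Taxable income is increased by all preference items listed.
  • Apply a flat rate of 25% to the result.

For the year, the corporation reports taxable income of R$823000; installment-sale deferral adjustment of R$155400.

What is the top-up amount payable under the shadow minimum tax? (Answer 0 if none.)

Shadow minimum tax:
  Adjusted income: R$823000 + R$155400 = R$978400
  R$978400 × 25% = R$244600

General income tax:
  R$112000 × 7% = R$7840
  R$711000 × 20% = R$142200
  → R$150040

Excess of shadow minimum tax over general income tax: R$244600 − R$150040 = R$94560.

R$94560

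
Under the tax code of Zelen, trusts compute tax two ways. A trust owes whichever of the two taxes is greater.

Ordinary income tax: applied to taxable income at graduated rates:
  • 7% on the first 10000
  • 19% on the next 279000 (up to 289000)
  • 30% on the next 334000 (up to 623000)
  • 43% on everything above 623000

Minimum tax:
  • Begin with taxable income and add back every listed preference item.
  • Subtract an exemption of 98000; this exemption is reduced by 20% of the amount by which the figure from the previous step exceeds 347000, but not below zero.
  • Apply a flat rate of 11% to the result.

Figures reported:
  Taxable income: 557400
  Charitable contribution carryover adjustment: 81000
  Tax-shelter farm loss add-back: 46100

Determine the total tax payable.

134230

Ordinary income tax:
  10000 × 7% = 700
  279000 × 19% = 53010
  268400 × 30% = 80520
  → 134230

Minimum tax:
  Adjusted income: 557400 + 81000 + 46100 = 684500
  Exemption: 98000 − 20% × (684500 − 347000) = 98000 − 67500 = 30500
  Base: 684500 − 30500 = 654000
  654000 × 11% = 71940

134230 > 71940, so the ordinary income tax governs.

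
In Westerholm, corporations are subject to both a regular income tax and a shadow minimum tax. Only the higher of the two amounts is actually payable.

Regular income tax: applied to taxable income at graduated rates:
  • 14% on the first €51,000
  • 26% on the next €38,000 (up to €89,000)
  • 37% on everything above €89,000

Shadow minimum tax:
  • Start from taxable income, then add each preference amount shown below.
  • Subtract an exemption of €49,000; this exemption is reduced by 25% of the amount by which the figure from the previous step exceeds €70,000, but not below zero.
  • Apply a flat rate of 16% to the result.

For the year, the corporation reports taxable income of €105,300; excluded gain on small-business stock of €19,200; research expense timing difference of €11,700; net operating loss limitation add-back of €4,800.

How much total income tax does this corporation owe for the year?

€23,051

Shadow minimum tax:
  Adjusted income: €105,300 + €19,200 + €11,700 + €4,800 = €141,000
  Exemption: €49,000 − 25% × (€141,000 − €70,000) = €49,000 − €17,750 = €31,250
  Base: €141,000 − €31,250 = €109,750
  €109,750 × 16% = €17,560

Regular income tax:
  €51,000 × 14% = €7,140
  €38,000 × 26% = €9,880
  €16,300 × 37% = €6,031
  → €23,051

€23,051 > €17,560, so the regular income tax governs.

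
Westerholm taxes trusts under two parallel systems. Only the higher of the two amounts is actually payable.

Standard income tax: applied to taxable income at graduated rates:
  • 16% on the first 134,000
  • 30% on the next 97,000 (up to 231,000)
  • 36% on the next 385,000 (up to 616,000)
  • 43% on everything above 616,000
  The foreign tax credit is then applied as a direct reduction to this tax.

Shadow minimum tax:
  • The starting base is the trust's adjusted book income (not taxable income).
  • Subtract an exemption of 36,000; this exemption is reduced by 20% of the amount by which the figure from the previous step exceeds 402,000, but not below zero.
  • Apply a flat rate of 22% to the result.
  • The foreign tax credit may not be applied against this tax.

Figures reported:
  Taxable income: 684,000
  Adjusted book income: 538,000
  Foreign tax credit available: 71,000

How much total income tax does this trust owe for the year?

Standard income tax:
  134,000 × 16% = 21,440
  97,000 × 30% = 29,100
  385,000 × 36% = 138,600
  68,000 × 43% = 29,240
  → 218,380
  Less foreign tax credit 71,000 → 147,380

Shadow minimum tax:
  Base (adjusted book income): 538,000
  Exemption: 36,000 − 20% × (538,000 − 402,000) = 36,000 − 27,200 = 8,800
  Base: 538,000 − 8,800 = 529,200
  529,200 × 22% = 116,424

147,380 > 116,424, so the standard income tax governs.

147,380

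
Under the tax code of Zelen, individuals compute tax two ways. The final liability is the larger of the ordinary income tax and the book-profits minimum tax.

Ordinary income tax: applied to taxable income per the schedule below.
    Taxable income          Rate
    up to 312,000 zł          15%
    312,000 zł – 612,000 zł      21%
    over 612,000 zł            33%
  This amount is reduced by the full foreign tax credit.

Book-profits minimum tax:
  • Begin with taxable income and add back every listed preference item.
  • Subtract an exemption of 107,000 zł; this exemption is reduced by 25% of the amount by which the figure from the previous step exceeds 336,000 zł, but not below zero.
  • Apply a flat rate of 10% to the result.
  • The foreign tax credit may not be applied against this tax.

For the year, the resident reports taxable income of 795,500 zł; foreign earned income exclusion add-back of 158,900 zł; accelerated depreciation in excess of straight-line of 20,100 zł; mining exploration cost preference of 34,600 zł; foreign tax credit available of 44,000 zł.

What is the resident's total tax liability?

Ordinary income tax:
  312,000 zł × 15% = 46,800 zł
  300,000 zł × 21% = 63,000 zł
  183,500 zł × 33% = 60,555 zł
  → 170,355 zł
  Less foreign tax credit 44,000 zł → 126,355 zł

Book-profits minimum tax:
  Adjusted income: 795,500 zł + 158,900 zł + 20,100 zł + 34,600 zł = 1,009,100 zł
  Exemption: 25% × (1,009,100 zł − 336,000 zł) = 168,275 zł ≥ 107,000 zł, so the exemption is fully phased out
  Base: 1,009,100 zł − 0 zł = 1,009,100 zł
  1,009,100 zł × 10% = 100,910 zł

126,355 zł > 100,910 zł, so the ordinary income tax governs.

126,355 zł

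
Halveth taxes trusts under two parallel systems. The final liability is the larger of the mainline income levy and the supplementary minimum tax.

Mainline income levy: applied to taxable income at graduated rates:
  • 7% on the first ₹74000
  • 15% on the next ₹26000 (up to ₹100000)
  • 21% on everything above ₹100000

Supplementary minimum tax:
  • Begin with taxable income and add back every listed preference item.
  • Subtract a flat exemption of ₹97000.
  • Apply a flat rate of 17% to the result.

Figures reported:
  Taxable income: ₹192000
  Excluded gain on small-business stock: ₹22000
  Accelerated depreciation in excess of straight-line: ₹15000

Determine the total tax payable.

₹28400

Supplementary minimum tax:
  Adjusted income: ₹192000 + ₹22000 + ₹15000 = ₹229000
  Less exemption ₹97000 → base ₹132000
  ₹132000 × 17% = ₹22440

Mainline income levy:
  ₹74000 × 7% = ₹5180
  ₹26000 × 15% = ₹3900
  ₹92000 × 21% = ₹19320
  → ₹28400

₹28400 > ₹22440, so the mainline income levy governs.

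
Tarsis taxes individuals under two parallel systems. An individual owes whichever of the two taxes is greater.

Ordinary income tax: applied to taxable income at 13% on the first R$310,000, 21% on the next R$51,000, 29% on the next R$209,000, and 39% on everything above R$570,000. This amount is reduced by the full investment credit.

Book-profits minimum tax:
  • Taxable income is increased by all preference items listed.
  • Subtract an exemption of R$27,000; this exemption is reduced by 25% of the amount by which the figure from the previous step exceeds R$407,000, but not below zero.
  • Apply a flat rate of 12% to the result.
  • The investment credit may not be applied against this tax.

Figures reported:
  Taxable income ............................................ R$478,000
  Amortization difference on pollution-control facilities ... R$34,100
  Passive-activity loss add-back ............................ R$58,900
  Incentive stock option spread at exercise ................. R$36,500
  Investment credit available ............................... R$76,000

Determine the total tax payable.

Book-profits minimum tax:
  Adjusted income: R$478,000 + R$34,100 + R$58,900 + R$36,500 = R$607,500
  Exemption: 25% × (R$607,500 − R$407,000) = R$50,125 ≥ R$27,000, so the exemption is fully phased out
  Base: R$607,500 − R$0 = R$607,500
  R$607,500 × 12% = R$72,900

Ordinary income tax:
  R$310,000 × 13% = R$40,300
  R$51,000 × 21% = R$10,710
  R$117,000 × 29% = R$33,930
  → R$84,940
  Less investment credit R$76,000 → R$8,940

R$72,900 > R$8,940, so the book-profits minimum tax is the binding amount.

R$72,900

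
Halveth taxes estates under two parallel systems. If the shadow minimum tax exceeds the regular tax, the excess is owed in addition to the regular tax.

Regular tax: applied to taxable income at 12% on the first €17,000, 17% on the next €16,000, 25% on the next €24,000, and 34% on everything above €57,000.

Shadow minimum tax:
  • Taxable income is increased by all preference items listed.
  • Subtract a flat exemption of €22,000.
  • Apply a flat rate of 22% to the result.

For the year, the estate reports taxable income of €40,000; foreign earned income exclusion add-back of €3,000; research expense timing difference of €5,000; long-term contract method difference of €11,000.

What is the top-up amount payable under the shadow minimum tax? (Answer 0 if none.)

Shadow minimum tax:
  Adjusted income: €40,000 + €3,000 + €5,000 + €11,000 = €59,000
  Less exemption €22,000 → base €37,000
  €37,000 × 22% = €8,140

Regular tax:
  €17,000 × 12% = €2,040
  €16,000 × 17% = €2,720
  €7,000 × 25% = €1,750
  → €6,510

Excess of shadow minimum tax over regular tax: €8,140 − €6,510 = €1,630.

€1,630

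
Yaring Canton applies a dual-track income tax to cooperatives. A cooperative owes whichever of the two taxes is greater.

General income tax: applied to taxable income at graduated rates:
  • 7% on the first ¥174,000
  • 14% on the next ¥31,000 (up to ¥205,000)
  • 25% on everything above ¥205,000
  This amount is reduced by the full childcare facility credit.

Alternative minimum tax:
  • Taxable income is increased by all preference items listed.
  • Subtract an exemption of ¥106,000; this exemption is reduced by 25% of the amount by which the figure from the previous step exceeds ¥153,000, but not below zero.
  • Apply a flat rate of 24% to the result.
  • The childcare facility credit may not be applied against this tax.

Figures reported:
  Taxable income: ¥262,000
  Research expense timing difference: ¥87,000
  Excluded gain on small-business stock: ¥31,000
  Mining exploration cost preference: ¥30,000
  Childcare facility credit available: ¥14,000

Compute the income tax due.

General income tax:
  ¥174,000 × 7% = ¥12,180
  ¥31,000 × 14% = ¥4,340
  ¥57,000 × 25% = ¥14,250
  → ¥30,770
  Less childcare facility credit ¥14,000 → ¥16,770

Alternative minimum tax:
  Adjusted income: ¥262,000 + ¥87,000 + ¥31,000 + ¥30,000 = ¥410,000
  Exemption: ¥106,000 − 25% × (¥410,000 − ¥153,000) = ¥106,000 − ¥64,250 = ¥41,750
  Base: ¥410,000 − ¥41,750 = ¥368,250
  ¥368,250 × 24% = ¥88,380

¥88,380 > ¥16,770, so the alternative minimum tax is the binding amount.

¥88,380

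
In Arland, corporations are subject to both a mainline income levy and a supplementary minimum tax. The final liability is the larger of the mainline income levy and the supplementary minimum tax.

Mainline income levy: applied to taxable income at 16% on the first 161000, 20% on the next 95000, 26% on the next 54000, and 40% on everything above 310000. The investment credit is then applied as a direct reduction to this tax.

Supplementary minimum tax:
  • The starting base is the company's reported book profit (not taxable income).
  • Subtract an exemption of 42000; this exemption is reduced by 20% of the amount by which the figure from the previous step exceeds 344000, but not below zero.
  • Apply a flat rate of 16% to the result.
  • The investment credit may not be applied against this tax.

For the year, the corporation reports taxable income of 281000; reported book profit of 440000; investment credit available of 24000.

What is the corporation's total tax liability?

66752

Supplementary minimum tax:
  Base (reported book profit): 440000
  Exemption: 42000 − 20% × (440000 − 344000) = 42000 − 19200 = 22800
  Base: 440000 − 22800 = 417200
  417200 × 16% = 66752

Mainline income levy:
  161000 × 16% = 25760
  95000 × 20% = 19000
  25000 × 26% = 6500
  → 51260
  Less investment credit 24000 → 27260

66752 > 27260, so the supplementary minimum tax is the binding amount.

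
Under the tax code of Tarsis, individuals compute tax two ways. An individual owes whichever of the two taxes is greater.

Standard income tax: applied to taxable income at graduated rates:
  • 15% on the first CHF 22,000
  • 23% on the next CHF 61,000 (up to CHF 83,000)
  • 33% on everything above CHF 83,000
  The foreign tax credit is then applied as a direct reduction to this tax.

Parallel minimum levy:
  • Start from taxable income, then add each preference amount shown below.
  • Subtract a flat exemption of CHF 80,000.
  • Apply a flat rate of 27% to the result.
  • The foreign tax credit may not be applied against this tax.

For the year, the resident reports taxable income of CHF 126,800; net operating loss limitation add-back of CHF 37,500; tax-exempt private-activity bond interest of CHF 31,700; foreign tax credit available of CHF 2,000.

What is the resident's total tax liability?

Parallel minimum levy:
  Adjusted income: CHF 126,800 + CHF 37,500 + CHF 31,700 = CHF 196,000
  Less exemption CHF 80,000 → base CHF 116,000
  CHF 116,000 × 27% = CHF 31,320

Standard income tax:
  CHF 22,000 × 15% = CHF 3,300
  CHF 61,000 × 23% = CHF 14,030
  CHF 43,800 × 33% = CHF 14,454
  → CHF 31,784
  Less foreign tax credit CHF 2,000 → CHF 29,784

CHF 31,320 > CHF 29,784, so the parallel minimum levy is the binding amount.

CHF 31,320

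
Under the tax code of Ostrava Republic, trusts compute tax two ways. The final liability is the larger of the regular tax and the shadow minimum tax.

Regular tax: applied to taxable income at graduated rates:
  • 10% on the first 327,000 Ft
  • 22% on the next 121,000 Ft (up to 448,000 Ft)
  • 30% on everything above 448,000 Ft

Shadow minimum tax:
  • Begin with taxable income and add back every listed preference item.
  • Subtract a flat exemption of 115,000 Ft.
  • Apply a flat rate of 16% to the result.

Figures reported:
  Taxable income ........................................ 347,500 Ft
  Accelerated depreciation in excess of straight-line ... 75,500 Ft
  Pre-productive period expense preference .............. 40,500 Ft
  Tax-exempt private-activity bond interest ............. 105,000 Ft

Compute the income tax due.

Shadow minimum tax:
  Adjusted income: 347,500 Ft + 75,500 Ft + 40,500 Ft + 105,000 Ft = 568,500 Ft
  Less exemption 115,000 Ft → base 453,500 Ft
  453,500 Ft × 16% = 72,560 Ft

Regular tax:
  327,000 Ft × 10% = 32,700 Ft
  20,500 Ft × 22% = 4,510 Ft
  → 37,210 Ft

72,560 Ft > 37,210 Ft, so the shadow minimum tax is the binding amount.

72,560 Ft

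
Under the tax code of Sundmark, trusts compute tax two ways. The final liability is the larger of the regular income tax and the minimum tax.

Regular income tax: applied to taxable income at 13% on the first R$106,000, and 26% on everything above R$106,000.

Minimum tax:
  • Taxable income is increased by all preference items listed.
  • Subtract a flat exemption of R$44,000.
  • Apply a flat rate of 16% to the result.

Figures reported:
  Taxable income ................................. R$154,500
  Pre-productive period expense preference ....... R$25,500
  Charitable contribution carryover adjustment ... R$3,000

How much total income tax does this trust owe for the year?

Minimum tax:
  Adjusted income: R$154,500 + R$25,500 + R$3,000 = R$183,000
  Less exemption R$44,000 → base R$139,000
  R$139,000 × 16% = R$22,240

Regular income tax:
  R$106,000 × 13% = R$13,780
  R$48,500 × 26% = R$12,610
  → R$26,390

R$26,390 > R$22,240, so the regular income tax governs.

R$26,390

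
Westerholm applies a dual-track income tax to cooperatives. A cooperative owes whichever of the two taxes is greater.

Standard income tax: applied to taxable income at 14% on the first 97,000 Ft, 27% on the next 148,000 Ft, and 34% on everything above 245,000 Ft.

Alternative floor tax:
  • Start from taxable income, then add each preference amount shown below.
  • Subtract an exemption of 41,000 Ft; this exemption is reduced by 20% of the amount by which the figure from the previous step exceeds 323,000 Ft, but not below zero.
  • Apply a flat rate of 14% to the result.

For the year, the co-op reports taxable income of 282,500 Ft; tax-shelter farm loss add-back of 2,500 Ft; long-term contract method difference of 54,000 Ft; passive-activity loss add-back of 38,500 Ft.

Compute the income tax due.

Standard income tax:
  97,000 Ft × 14% = 13,580 Ft
  148,000 Ft × 27% = 39,960 Ft
  37,500 Ft × 34% = 12,750 Ft
  → 66,290 Ft

Alternative floor tax:
  Adjusted income: 282,500 Ft + 2,500 Ft + 54,000 Ft + 38,500 Ft = 377,500 Ft
  Exemption: 41,000 Ft − 20% × (377,500 Ft − 323,000 Ft) = 41,000 Ft − 10,900 Ft = 30,100 Ft
  Base: 377,500 Ft − 30,100 Ft = 347,400 Ft
  347,400 Ft × 14% = 48,636 Ft

66,290 Ft > 48,636 Ft, so the standard income tax governs.

66,290 Ft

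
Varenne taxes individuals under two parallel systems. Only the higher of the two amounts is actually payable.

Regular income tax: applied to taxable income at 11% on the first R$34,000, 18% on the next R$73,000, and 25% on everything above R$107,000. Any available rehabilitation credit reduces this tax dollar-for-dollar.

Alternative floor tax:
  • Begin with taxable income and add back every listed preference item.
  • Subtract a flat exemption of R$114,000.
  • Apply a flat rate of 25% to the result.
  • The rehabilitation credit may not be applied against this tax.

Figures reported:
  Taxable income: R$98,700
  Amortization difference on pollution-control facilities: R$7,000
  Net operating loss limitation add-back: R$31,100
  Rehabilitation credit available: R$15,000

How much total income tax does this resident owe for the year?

R$5,700

Alternative floor tax:
  Adjusted income: R$98,700 + R$7,000 + R$31,100 = R$136,800
  Less exemption R$114,000 → base R$22,800
  R$22,800 × 25% = R$5,700

Regular income tax:
  R$34,000 × 11% = R$3,740
  R$64,700 × 18% = R$11,646
  → R$15,386
  Less rehabilitation credit R$15,000 → R$386

R$5,700 > R$386, so the alternative floor tax is the binding amount.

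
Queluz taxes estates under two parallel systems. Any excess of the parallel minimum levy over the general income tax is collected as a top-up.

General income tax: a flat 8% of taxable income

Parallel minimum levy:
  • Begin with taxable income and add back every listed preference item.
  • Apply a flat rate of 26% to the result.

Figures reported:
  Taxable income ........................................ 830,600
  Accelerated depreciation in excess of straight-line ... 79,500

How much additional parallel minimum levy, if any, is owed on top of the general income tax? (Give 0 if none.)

General income tax:
  830,600 × 8% = 66,448

Parallel minimum levy:
  Adjusted income: 830,600 + 79,500 = 910,100
  910,100 × 26% = 236,626

Excess of parallel minimum levy over general income tax: 236,626 − 66,448 = 170,178.

170,178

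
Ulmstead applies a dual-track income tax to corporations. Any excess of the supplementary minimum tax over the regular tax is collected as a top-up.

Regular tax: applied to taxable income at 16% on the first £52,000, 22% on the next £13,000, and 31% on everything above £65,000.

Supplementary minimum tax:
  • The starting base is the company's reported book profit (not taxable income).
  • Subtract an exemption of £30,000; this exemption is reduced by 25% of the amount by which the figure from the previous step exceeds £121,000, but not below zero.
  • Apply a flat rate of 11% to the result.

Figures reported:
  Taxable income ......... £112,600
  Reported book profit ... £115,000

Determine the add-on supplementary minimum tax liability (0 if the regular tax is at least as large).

Supplementary minimum tax:
  Base (reported book profit): £115,000
  Exemption: £115,000 ≤ £121,000, so full £30,000 applies
  Base: £115,000 − £30,000 = £85,000
  £85,000 × 11% = £9,350

Regular tax:
  £52,000 × 16% = £8,320
  £13,000 × 22% = £2,860
  £47,600 × 31% = £14,756
  → £25,936

£9,350 ≤ £25,936, so no add-on is due.

£0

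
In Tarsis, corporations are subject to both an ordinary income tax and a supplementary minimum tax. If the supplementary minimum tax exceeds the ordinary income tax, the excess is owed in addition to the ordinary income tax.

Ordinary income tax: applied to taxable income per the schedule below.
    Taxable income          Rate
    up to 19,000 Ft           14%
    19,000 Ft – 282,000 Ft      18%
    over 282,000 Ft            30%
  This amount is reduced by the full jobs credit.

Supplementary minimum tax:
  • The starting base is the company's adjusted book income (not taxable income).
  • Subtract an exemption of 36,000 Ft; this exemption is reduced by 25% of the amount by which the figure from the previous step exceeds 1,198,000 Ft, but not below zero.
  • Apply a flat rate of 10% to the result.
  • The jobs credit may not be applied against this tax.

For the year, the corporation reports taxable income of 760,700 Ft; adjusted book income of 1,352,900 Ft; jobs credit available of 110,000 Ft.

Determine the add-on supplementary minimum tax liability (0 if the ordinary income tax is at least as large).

51,680 Ft

Ordinary income tax:
  19,000 Ft × 14% = 2,660 Ft
  263,000 Ft × 18% = 47,340 Ft
  478,700 Ft × 30% = 143,610 Ft
  → 193,610 Ft
  Less jobs credit 110,000 Ft → 83,610 Ft

Supplementary minimum tax:
  Base (adjusted book income): 1,352,900 Ft
  Exemption: 25% × (1,352,900 Ft − 1,198,000 Ft) = 38,725 Ft ≥ 36,000 Ft, so the exemption is fully phased out
  Base: 1,352,900 Ft − 0 Ft = 1,352,900 Ft
  1,352,900 Ft × 10% = 135,290 Ft

Excess of supplementary minimum tax over ordinary income tax: 135,290 Ft − 83,610 Ft = 51,680 Ft.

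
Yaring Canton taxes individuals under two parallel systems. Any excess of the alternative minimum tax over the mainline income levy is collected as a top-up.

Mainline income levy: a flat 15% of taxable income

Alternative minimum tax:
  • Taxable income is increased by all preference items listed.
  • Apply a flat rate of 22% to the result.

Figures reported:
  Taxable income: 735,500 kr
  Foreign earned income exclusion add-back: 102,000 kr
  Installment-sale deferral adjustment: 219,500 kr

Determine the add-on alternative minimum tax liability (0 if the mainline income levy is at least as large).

Mainline income levy:
  735,500 kr × 15% = 110,325 kr

Alternative minimum tax:
  Adjusted income: 735,500 kr + 102,000 kr + 219,500 kr = 1,057,000 kr
  1,057,000 kr × 22% = 232,540 kr

Excess of alternative minimum tax over mainline income levy: 232,540 kr − 110,325 kr = 122,215 kr.

122,215 kr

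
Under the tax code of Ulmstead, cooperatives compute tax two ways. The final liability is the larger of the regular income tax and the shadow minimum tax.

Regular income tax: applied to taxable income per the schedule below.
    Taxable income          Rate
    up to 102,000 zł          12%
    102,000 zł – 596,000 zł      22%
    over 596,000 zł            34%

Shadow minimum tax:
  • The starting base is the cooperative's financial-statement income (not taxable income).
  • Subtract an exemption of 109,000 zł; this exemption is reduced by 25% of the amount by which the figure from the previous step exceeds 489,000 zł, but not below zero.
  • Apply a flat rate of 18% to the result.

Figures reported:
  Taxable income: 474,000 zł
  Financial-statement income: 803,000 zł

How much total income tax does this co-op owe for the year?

Shadow minimum tax:
  Base (financial-statement income): 803,000 zł
  Exemption: 109,000 zł − 25% × (803,000 zł − 489,000 zł) = 109,000 zł − 78,500 zł = 30,500 zł
  Base: 803,000 zł − 30,500 zł = 772,500 zł
  772,500 zł × 18% = 139,050 zł

Regular income tax:
  102,000 zł × 12% = 12,240 zł
  372,000 zł × 22% = 81,840 zł
  → 94,080 zł

139,050 zł > 94,080 zł, so the shadow minimum tax is the binding amount.

139,050 zł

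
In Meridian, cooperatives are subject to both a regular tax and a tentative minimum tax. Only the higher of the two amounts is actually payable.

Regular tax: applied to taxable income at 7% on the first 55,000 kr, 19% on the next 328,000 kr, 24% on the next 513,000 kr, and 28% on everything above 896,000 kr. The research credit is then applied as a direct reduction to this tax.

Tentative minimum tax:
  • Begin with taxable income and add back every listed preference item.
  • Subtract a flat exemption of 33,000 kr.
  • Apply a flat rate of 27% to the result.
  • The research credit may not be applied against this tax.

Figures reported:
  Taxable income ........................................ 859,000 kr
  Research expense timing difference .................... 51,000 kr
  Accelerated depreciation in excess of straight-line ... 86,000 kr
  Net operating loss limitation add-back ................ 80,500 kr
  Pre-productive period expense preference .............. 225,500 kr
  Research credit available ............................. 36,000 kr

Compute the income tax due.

Regular tax:
  55,000 kr × 7% = 3,850 kr
  328,000 kr × 19% = 62,320 kr
  476,000 kr × 24% = 114,240 kr
  → 180,410 kr
  Less research credit 36,000 kr → 144,410 kr

Tentative minimum tax:
  Adjusted income: 859,000 kr + 51,000 kr + 86,000 kr + 80,500 kr + 225,500 kr = 1,302,000 kr
  Less exemption 33,000 kr → base 1,269,000 kr
  1,269,000 kr × 27% = 342,630 kr

342,630 kr > 144,410 kr, so the tentative minimum tax is the binding amount.

342,630 kr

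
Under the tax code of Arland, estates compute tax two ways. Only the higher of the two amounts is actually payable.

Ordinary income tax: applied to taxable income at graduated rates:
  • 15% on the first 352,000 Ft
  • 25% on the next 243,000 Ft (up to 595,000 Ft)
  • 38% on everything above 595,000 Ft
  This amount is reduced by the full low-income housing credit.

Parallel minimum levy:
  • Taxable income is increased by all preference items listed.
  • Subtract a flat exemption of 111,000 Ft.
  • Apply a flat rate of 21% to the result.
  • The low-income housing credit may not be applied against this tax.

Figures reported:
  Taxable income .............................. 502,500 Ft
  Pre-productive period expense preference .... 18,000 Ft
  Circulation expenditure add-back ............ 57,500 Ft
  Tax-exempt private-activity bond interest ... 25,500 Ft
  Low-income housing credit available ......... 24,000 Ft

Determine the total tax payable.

103,425 Ft

Parallel minimum levy:
  Adjusted income: 502,500 Ft + 18,000 Ft + 57,500 Ft + 25,500 Ft = 603,500 Ft
  Less exemption 111,000 Ft → base 492,500 Ft
  492,500 Ft × 21% = 103,425 Ft

Ordinary income tax:
  352,000 Ft × 15% = 52,800 Ft
  150,500 Ft × 25% = 37,625 Ft
  → 90,425 Ft
  Less low-income housing credit 24,000 Ft → 66,425 Ft

103,425 Ft > 66,425 Ft, so the parallel minimum levy is the binding amount.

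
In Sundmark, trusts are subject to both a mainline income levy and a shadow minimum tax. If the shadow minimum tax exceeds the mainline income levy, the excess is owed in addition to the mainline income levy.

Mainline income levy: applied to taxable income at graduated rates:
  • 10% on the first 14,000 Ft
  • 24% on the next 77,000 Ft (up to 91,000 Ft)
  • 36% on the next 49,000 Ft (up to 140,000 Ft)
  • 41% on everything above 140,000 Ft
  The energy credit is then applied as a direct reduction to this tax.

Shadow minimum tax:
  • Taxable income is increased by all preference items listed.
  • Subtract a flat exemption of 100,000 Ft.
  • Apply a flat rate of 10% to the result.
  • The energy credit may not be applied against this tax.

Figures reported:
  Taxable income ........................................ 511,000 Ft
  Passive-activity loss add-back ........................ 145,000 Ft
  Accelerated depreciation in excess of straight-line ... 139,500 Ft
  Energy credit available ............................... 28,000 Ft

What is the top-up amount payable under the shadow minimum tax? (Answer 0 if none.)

0 Ft

Mainline income levy:
  14,000 Ft × 10% = 1,400 Ft
  77,000 Ft × 24% = 18,480 Ft
  49,000 Ft × 36% = 17,640 Ft
  371,000 Ft × 41% = 152,110 Ft
  → 189,630 Ft
  Less energy credit 28,000 Ft → 161,630 Ft

Shadow minimum tax:
  Adjusted income: 511,000 Ft + 145,000 Ft + 139,500 Ft = 795,500 Ft
  Less exemption 100,000 Ft → base 695,500 Ft
  695,500 Ft × 10% = 69,550 Ft

69,550 Ft ≤ 161,630 Ft, so no add-on is due.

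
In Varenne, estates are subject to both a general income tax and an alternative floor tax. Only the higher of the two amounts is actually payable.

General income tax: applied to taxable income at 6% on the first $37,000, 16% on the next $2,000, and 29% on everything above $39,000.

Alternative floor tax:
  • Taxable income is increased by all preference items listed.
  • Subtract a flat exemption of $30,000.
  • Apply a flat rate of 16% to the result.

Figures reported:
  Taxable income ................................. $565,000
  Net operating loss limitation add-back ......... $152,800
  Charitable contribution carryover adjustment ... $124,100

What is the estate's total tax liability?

$155,080

Alternative floor tax:
  Adjusted income: $565,000 + $152,800 + $124,100 = $841,900
  Less exemption $30,000 → base $811,900
  $811,900 × 16% = $129,904

General income tax:
  $37,000 × 6% = $2,220
  $2,000 × 16% = $320
  $526,000 × 29% = $152,540
  → $155,080

$155,080 > $129,904, so the general income tax governs.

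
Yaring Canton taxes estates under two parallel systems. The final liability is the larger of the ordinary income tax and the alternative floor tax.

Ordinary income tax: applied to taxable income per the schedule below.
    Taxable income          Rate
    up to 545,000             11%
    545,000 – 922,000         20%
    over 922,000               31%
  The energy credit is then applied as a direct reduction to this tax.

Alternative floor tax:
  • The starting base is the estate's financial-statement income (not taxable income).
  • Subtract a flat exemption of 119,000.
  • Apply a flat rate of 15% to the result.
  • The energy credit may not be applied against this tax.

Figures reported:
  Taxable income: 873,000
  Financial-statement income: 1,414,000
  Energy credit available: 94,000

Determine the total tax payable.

194,250

Alternative floor tax:
  Base (financial-statement income): 1,414,000
  Less exemption 119,000 → base 1,295,000
  1,295,000 × 15% = 194,250

Ordinary income tax:
  545,000 × 11% = 59,950
  328,000 × 20% = 65,600
  → 125,550
  Less energy credit 94,000 → 31,550

194,250 > 31,550, so the alternative floor tax is the binding amount.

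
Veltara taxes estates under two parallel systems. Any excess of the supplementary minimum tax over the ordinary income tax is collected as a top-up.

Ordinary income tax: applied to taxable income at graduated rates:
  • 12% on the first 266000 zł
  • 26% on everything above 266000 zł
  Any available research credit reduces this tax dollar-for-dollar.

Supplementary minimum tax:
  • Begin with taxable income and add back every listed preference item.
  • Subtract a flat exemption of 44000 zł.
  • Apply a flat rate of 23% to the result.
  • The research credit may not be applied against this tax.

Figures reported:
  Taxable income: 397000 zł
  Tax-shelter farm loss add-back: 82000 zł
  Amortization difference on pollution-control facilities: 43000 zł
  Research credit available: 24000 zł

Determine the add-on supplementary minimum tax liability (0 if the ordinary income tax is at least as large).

67960 zł

Supplementary minimum tax:
  Adjusted income: 397000 zł + 82000 zł + 43000 zł = 522000 zł
  Less exemption 44000 zł → base 478000 zł
  478000 zł × 23% = 109940 zł

Ordinary income tax:
  266000 zł × 12% = 31920 zł
  131000 zł × 26% = 34060 zł
  → 65980 zł
  Less research credit 24000 zł → 41980 zł

Excess of supplementary minimum tax over ordinary income tax: 109940 zł − 41980 zł = 67960 zł.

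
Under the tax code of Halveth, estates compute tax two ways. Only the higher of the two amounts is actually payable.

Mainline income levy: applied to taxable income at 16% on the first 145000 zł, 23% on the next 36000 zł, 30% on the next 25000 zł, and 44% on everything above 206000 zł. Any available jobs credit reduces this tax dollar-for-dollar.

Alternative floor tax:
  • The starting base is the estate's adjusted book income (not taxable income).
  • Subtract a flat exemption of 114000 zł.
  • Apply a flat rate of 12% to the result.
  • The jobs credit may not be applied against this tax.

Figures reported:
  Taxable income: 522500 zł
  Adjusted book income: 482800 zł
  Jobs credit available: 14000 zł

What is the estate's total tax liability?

164240 zł

Mainline income levy:
  145000 zł × 16% = 23200 zł
  36000 zł × 23% = 8280 zł
  25000 zł × 30% = 7500 zł
  316500 zł × 44% = 139260 zł
  → 178240 zł
  Less jobs credit 14000 zł → 164240 zł

Alternative floor tax:
  Base (adjusted book income): 482800 zł
  Less exemption 114000 zł → base 368800 zł
  368800 zł × 12% = 44256 zł

164240 zł > 44256 zł, so the mainline income levy governs.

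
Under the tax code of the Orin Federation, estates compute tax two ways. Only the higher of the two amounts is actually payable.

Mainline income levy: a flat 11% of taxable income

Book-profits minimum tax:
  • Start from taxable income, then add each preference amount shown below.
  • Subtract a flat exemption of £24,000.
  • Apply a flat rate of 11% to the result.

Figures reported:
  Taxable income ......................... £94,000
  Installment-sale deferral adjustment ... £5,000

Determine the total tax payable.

Mainline income levy:
  £94,000 × 11% = £10,340

Book-profits minimum tax:
  Adjusted income: £94,000 + £5,000 = £99,000
  Less exemption £24,000 → base £75,000
  £75,000 × 11% = £8,250

£10,340 > £8,250, so the mainline income levy governs.

£10,340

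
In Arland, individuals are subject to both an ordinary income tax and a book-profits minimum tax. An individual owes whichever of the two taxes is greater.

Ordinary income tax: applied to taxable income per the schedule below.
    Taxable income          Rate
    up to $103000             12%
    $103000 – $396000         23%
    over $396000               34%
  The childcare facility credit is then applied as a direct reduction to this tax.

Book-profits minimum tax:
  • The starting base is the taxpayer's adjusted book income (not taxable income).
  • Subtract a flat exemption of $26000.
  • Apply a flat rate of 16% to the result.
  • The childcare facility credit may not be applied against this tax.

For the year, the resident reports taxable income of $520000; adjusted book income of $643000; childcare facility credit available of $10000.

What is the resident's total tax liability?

$111910

Book-profits minimum tax:
  Base (adjusted book income): $643000
  Less exemption $26000 → base $617000
  $617000 × 16% = $98720

Ordinary income tax:
  $103000 × 12% = $12360
  $293000 × 23% = $67390
  $124000 × 34% = $42160
  → $121910
  Less childcare facility credit $10000 → $111910

$111910 > $98720, so the ordinary income tax governs.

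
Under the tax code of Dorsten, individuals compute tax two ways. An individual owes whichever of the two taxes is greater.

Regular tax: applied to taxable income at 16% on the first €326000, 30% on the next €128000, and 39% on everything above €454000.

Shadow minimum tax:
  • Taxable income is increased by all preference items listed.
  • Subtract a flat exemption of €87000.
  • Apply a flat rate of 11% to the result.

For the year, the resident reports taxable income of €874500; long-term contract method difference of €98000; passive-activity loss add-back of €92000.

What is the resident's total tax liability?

Shadow minimum tax:
  Adjusted income: €874500 + €98000 + €92000 = €1064500
  Less exemption €87000 → base €977500
  €977500 × 11% = €107525

Regular tax:
  €326000 × 16% = €52160
  €128000 × 30% = €38400
  €420500 × 39% = €163995
  → €254555

€254555 > €107525, so the regular tax governs.

€254555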